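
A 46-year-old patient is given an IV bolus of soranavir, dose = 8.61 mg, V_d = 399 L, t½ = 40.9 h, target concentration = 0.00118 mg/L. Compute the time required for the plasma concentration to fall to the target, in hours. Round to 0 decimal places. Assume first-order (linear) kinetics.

C₀ = Dose / Vd = 8.610 / 399 = 0.02158 mg/L
k = ln2 / t½ = 0.693147 / 40.9 = 0.01695 h⁻¹
t = ln(C₀ / C) / k = ln(0.02158 / 0.00118) / 0.01695
  = ln(18.29) / 0.01695 = 2.906 / 0.01695 = 171.4 h

171 h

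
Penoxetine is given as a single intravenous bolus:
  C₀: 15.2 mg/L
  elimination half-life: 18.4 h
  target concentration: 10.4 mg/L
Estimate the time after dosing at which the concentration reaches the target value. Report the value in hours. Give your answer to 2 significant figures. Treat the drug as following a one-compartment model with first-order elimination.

10 h

k = ln2 / t½ = 0.693147 / 18.4 = 0.03767 h⁻¹
t = ln(C₀ / C) / k = ln(15.20 / 10.4) / 0.03767
  = ln(1.462) / 0.03767 = 0.3798 / 0.03767 = 10.08 h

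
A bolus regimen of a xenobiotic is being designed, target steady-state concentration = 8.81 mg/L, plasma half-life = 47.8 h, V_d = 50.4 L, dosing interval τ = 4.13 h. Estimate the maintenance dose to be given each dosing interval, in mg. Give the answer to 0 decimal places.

k = ln2 / t½ = 0.693147 / 47.8 = 0.01450 h⁻¹
CL = k × Vd = 0.01450 × 50.4 = 0.7308 L/h
At steady state, Dose/τ = Css × CL.
Dose = Css × CL × τ = 8.81 × 0.7308 × 4.13 = 26.59 mg

27 mg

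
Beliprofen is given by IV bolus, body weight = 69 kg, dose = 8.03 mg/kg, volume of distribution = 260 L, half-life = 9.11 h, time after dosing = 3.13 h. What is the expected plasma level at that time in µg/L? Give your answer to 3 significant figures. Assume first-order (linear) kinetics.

1680 µg/L

Total dose = 8.03 × 69 = 554.1 mg
C₀ = Dose / Vd = 554.1 / 260 = 2.131 mg/L
k = ln2 / t½ = 0.693147 / 9.11 = 0.07609 h⁻¹
C = C₀ · e^(−k·t) = 2.131 × e^(−0.07609 × 3.13)
  = 2.131 × 0.7881 = 1.679 mg/L
Convert: 1.679 mg/L × 1000 = 1679 µg/L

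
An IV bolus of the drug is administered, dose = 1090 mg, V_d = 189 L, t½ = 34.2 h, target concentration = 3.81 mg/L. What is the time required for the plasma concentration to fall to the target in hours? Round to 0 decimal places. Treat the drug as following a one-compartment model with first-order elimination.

20 h

C₀ = Dose / Vd = 1090 / 189 = 5.767 mg/L
k = ln2 / t½ = 0.693147 / 34.2 = 0.02027 h⁻¹
t = ln(C₀ / C) / k = ln(5.767 / 3.81) / 0.02027
  = ln(1.514) / 0.02027 = 0.4148 / 0.02027 = 20.46 h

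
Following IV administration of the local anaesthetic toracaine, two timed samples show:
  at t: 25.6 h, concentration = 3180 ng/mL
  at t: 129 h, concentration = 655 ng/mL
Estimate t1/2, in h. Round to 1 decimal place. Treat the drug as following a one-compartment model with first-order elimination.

45.4 h

k = ln(C₁/C₂) / (t₂ − t₁) = ln(3180/655) / (129 − 25.6)
  = 1.580 / 103.4 = 0.01528 h⁻¹
t½ = ln2 / k = 0.693147 / 0.01528 = 45.36 h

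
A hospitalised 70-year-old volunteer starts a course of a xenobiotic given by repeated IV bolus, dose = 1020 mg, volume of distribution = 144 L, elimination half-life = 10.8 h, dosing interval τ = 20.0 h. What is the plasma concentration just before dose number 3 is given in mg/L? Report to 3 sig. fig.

2.51 mg/L

C₀ per dose = Dose / Vd = 1020 / 144 = 7.083 mg/L
k = ln2 / t½ = 0.693147 / 10.8 = 0.06418 h⁻¹
Fraction remaining after one interval: r = e^(−kτ) = e^(−0.06418 × 20.0) = 0.2770
Before dose 3, 2 doses have been given (aged 1τ, 2τ).
C_trough = C₀ × (r + r²) = 7.083 × (0.2770 + 0.07673) = 2.505 mg/L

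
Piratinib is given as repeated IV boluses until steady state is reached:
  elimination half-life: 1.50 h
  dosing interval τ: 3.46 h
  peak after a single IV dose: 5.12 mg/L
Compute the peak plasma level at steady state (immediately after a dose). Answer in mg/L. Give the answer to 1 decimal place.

k = ln2 / t½ = 0.693147 / 1.50 = 0.4621 h⁻¹
e^(−kτ) = e^(−0.4621 × 3.46) = 0.2021
Accumulation ratio R = 1 / (1 − e^(−kτ)) = 1 / (1 − 0.2021) = 1.253
Steady-state peak = C₀ × R = 5.12 × 1.253 = 6.415 mg/L

6.4 mg/L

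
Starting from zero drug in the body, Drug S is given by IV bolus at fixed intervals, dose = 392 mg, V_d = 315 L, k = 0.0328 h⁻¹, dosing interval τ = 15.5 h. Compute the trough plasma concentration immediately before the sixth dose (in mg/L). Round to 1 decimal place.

1.7 mg/L

C₀ per dose = Dose / Vd = 392 / 315 = 1.244 mg/L
Fraction remaining after one interval: r = e^(−kτ) = e^(−0.03280 × 15.5) = 0.6015
Before dose 6, 5 doses have been given (aged 1τ, 2τ, 3τ, 4τ, 5τ).
C_trough = C₀ × (r + r² + … + r^5) = C₀ × r(1−r^5)/(1−r)
        = 1.244 × 0.6015 × (1 − 0.07874) / (1 − 0.6015) = 1.730 mg/L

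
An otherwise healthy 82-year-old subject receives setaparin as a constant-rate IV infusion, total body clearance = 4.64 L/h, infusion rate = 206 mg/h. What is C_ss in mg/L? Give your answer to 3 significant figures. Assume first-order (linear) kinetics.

44.4 mg/L

At steady state Css = R₀ / CL = 206 / 4.640 = 44.40 mg/L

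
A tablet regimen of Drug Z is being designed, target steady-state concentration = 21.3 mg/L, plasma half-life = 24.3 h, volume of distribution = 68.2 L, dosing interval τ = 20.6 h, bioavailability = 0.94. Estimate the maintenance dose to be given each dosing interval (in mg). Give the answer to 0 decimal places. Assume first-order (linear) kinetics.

908 mg

k = ln2 / t½ = 0.693147 / 24.3 = 0.02852 h⁻¹
CL = k × Vd = 0.02852 × 68.2 = 1.945 L/h
At steady state, F × (Dose/τ) = Css × CL.
Dose = Css × CL × τ / F = 21.3 × 1.945 × 20.6 / 0.94 = 907.9 mg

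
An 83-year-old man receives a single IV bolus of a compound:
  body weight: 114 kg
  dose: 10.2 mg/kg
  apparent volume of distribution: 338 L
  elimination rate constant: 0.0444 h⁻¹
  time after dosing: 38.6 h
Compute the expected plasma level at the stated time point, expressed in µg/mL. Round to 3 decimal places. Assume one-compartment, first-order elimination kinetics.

0.620 µg/mL

Total dose = 10.2 × 114 = 1163 mg
C₀ = Dose / Vd = 1163 / 338 = 3.441 mg/L
C = C₀ · e^(−k·t) = 3.441 × e^(−0.04440 × 38.6)
  = 3.441 × 0.1802 = 0.6201 mg/L
(0.6201 mg/L = 0.6201 µg/mL)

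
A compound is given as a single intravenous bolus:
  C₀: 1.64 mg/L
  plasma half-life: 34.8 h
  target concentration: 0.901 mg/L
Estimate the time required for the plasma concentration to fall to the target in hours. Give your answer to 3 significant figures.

30.1 h

k = ln2 / t½ = 0.693147 / 34.8 = 0.01992 h⁻¹
t = ln(C₀ / C) / k = ln(1.640 / 0.901) / 0.01992
  = ln(1.820) / 0.01992 = 0.5988 / 0.01992 = 30.06 h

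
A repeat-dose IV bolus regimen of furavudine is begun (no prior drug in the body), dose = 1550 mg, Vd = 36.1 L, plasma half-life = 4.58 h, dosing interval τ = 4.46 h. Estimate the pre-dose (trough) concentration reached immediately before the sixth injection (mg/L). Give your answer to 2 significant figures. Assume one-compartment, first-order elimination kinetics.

C₀ per dose = Dose / Vd = 1550 / 36.1 = 42.94 mg/L
k = ln2 / t½ = 0.693147 / 4.58 = 0.1513 h⁻¹
Fraction remaining after one interval: r = e^(−kτ) = e^(−0.1513 × 4.46) = 0.5093
Before dose 6, 5 doses have been given (aged 1τ, 2τ, 3τ, 4τ, 5τ).
C_trough = C₀ × (r + r² + … + r^5) = C₀ × r(1−r^5)/(1−r)
        = 42.94 × 0.5093 × (1 − 0.03427) / (1 − 0.5093) = 43.04 mg/L

43 mg/L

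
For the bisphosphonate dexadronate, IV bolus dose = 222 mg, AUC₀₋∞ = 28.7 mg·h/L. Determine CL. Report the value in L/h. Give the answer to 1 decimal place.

CL = Dose / AUC = 222 / 28.7 = 7.735 L/h

7.7 L/h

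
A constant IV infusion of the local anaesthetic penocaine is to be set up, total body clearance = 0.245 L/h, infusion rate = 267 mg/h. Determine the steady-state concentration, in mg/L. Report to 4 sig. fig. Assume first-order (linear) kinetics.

1090 mg/L

At steady state Css = R₀ / CL = 267 / 0.2450 = 1090 mg/L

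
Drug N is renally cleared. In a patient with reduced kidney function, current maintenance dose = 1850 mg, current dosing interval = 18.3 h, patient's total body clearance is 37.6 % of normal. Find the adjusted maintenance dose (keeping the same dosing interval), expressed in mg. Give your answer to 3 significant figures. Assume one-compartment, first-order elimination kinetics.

To keep the same average steady-state level, dosing rate must scale with clearance.
CL ratio = 37.6 / 100 = 0.3760
New dose (same interval) = 1850 × 0.3760 = 695.6 mg

696 mg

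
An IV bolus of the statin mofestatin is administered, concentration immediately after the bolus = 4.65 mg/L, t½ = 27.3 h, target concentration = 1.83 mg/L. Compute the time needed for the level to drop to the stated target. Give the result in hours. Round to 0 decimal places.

k = ln2 / t½ = 0.693147 / 27.3 = 0.02539 h⁻¹
t = ln(C₀ / C) / k = ln(4.650 / 1.83) / 0.02539
  = ln(2.541) / 0.02539 = 0.9326 / 0.02539 = 36.73 h

37 h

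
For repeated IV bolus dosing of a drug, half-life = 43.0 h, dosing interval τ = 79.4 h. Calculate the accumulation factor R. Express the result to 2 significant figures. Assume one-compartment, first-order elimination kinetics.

1.4

k = ln2 / t½ = 0.693147 / 43.0 = 0.01612 h⁻¹
e^(−kτ) = e^(−0.01612 × 79.4) = 0.2781
Accumulation ratio R = 1 / (1 − e^(−kτ)) = 1 / (1 − 0.2781) = 1.385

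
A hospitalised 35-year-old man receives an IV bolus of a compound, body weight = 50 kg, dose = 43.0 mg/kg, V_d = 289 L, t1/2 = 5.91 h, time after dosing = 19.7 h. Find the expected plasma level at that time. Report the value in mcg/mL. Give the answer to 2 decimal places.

Total dose = 43.0 × 50 = 2150 mg
C₀ = Dose / Vd = 2150 / 289 = 7.439 mg/L
k = ln2 / t½ = 0.693147 / 5.91 = 0.1173 h⁻¹
C = C₀ · e^(−k·t) = 7.439 × e^(−0.1173 × 19.7)
  = 7.439 × 0.09918 = 0.7378 mg/L
(0.7378 mg/L = 0.7378 mcg/mL)

0.74 mcg/mL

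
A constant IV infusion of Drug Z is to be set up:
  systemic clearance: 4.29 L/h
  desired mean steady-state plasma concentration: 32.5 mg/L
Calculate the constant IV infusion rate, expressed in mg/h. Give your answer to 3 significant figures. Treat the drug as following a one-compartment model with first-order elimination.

139 mg/h

At steady state, infusion rate R₀ = Css × CL = 32.5 × 4.290 = 139.4 mg/h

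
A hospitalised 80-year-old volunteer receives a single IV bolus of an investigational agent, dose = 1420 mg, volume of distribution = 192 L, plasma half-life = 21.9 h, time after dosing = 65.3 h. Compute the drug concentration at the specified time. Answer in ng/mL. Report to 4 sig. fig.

C₀ = Dose / Vd = 1420 / 192 = 7.396 mg/L
k = ln2 / t½ = 0.693147 / 21.9 = 0.03165 h⁻¹
C = C₀ · e^(−k·t) = 7.396 × e^(−0.03165 × 65.3)
  = 7.396 × 0.1266 = 0.9363 mg/L
Convert: 0.9363 mg/L × 1000 = 936.3 ng/mL

936.3 ng/mL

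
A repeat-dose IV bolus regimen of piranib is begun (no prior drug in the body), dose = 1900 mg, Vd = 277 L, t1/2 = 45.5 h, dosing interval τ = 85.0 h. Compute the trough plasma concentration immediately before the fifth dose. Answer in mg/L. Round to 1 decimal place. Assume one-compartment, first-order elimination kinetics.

C₀ per dose = Dose / Vd = 1900 / 277 = 6.859 mg/L
k = ln2 / t½ = 0.693147 / 45.5 = 0.01523 h⁻¹
Fraction remaining after one interval: r = e^(−kτ) = e^(−0.01523 × 85.0) = 0.2740
Before dose 5, 4 doses have been given (aged 1τ, 2τ, 3τ, 4τ).
C_trough = C₀ × (r + r² + … + r^4) = C₀ × r(1−r^4)/(1−r)
        = 6.859 × 0.2740 × (1 − 0.005636) / (1 − 0.2740) = 2.574 mg/L

2.6 mg/L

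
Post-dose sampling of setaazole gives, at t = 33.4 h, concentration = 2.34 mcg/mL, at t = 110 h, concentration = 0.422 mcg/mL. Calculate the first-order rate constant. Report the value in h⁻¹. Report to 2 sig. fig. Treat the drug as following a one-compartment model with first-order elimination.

k = ln(C₁/C₂) / (t₂ − t₁) = ln(2.34/0.422) / (110 − 33.4)
  = 1.713 / 76.60 = 0.02236 h⁻¹

0.022 h⁻¹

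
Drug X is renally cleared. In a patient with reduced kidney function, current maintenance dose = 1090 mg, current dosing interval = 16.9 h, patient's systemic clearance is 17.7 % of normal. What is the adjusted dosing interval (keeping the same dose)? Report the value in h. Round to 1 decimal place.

95.5 h

To keep the same average steady-state level, dosing rate must scale with clearance.
CL ratio = 17.7 / 100 = 0.1770
New interval (same dose) = 16.9 / 0.1770 = 95.48 h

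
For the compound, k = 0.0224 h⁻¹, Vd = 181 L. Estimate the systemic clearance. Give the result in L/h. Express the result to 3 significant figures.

CL = k × Vd = 0.0224 × 181 = 4.054 L/h

4.05 L/h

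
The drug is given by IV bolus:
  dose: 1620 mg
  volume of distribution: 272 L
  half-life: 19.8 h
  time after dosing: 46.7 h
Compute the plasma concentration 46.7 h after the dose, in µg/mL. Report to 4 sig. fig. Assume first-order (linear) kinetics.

1.161 µg/mL

C₀ = Dose / Vd = 1620 / 272 = 5.956 mg/L
k = ln2 / t½ = 0.693147 / 19.8 = 0.03501 h⁻¹
C = C₀ · e^(−k·t) = 5.956 × e^(−0.03501 × 46.7)
  = 5.956 × 0.1950 = 1.161 mg/L
(1.161 mg/L = 1.161 µg/mL)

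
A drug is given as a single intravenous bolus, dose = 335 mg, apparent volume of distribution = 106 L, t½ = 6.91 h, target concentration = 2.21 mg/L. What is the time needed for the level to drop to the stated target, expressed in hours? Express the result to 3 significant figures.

3.57 h

C₀ = Dose / Vd = 335.0 / 106 = 3.160 mg/L
k = ln2 / t½ = 0.693147 / 6.91 = 0.1003 h⁻¹
t = ln(C₀ / C) / k = ln(3.160 / 2.21) / 0.1003
  = ln(1.430) / 0.1003 = 0.3577 / 0.1003 = 3.566 h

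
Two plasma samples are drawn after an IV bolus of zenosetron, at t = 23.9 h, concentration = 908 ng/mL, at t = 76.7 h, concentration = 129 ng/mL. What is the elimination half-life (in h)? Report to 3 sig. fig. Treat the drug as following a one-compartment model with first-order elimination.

k = ln(C₁/C₂) / (t₂ − t₁) = ln(908/129) / (76.7 − 23.9)
  = 1.951 / 52.80 = 0.03695 h⁻¹
t½ = ln2 / k = 0.693147 / 0.03695 = 18.76 h

18.8 h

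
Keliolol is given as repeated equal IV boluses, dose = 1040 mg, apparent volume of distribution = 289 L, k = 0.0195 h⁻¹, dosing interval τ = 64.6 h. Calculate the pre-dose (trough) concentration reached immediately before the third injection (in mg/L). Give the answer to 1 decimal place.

C₀ per dose = Dose / Vd = 1040 / 289 = 3.599 mg/L
Fraction remaining after one interval: r = e^(−kτ) = e^(−0.01950 × 64.6) = 0.2837
Before dose 3, 2 doses have been given (aged 1τ, 2τ).
C_trough = C₀ × (r + r²) = 3.599 × (0.2837 + 0.08049) = 1.311 mg/L

1.3 mg/L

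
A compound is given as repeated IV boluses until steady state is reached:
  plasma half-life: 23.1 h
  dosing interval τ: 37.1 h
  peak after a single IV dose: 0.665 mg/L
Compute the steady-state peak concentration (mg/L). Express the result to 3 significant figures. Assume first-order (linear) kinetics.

0.990 mg/L

k = ln2 / t½ = 0.693147 / 23.1 = 0.03001 h⁻¹
e^(−kτ) = e^(−0.03001 × 37.1) = 0.3284
Accumulation ratio R = 1 / (1 − e^(−kτ)) = 1 / (1 − 0.3284) = 1.489
Steady-state peak = C₀ × R = 0.665 × 1.489 = 0.9902 mg/L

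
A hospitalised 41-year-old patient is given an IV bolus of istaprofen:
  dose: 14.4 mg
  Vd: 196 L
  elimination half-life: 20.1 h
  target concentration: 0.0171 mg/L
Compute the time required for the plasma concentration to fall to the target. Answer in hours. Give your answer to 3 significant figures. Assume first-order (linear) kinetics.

C₀ = Dose / Vd = 14.40 / 196 = 0.07347 mg/L
k = ln2 / t½ = 0.693147 / 20.1 = 0.03448 h⁻¹
t = ln(C₀ / C) / k = ln(0.07347 / 0.0171) / 0.03448
  = ln(4.296) / 0.03448 = 1.458 / 0.03448 = 42.29 h

42.3 h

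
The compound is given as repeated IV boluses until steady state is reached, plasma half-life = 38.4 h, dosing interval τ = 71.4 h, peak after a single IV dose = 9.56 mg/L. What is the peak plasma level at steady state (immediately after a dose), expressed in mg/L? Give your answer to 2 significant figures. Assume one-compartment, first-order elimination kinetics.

13 mg/L

k = ln2 / t½ = 0.693147 / 38.4 = 0.01805 h⁻¹
e^(−kτ) = e^(−0.01805 × 71.4) = 0.2756
Accumulation ratio R = 1 / (1 − e^(−kτ)) = 1 / (1 − 0.2756) = 1.380
Steady-state peak = C₀ × R = 9.56 × 1.380 = 13.19 mg/L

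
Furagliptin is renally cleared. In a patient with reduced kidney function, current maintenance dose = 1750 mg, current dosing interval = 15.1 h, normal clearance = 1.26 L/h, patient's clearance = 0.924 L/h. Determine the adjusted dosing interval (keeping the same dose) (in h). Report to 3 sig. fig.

20.6 h

To keep the same average steady-state level, dosing rate must scale with clearance.
CL ratio = 0.924 / 1.26 = 0.7333
New interval (same dose) = 15.1 / 0.7333 = 20.59 h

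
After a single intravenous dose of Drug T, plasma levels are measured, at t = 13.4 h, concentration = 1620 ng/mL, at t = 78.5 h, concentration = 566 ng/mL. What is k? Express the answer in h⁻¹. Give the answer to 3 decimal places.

0.016 h⁻¹

k = ln(C₁/C₂) / (t₂ − t₁) = ln(1620/566) / (78.5 − 13.4)
  = 1.052 / 65.10 = 0.01616 h⁻¹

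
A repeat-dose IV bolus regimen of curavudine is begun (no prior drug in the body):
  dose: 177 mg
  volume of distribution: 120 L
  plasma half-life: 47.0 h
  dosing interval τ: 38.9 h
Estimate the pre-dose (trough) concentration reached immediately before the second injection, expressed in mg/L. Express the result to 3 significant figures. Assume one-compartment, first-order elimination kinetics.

0.831 mg/L

C₀ per dose = Dose / Vd = 177 / 120 = 1.475 mg/L
k = ln2 / t½ = 0.693147 / 47.0 = 0.01475 h⁻¹
Fraction remaining after one interval: r = e^(−kτ) = e^(−0.01475 × 38.9) = 0.5634
Before dose 2, 1 dose has been given (aged 1τ).
C_trough = C₀ × r = 1.475 × 0.5634 = 0.8310 mg/L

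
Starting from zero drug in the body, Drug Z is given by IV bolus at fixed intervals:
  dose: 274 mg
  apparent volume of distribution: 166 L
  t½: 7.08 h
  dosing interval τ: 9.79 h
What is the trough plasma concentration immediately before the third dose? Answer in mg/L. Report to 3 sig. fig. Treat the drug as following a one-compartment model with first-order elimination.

0.876 mg/L

C₀ per dose = Dose / Vd = 274 / 166 = 1.651 mg/L
k = ln2 / t½ = 0.693147 / 7.08 = 0.09790 h⁻¹
Fraction remaining after one interval: r = e^(−kτ) = e^(−0.09790 × 9.79) = 0.3835
Before dose 3, 2 doses have been given (aged 1τ, 2τ).
C_trough = C₀ × (r + r²) = 1.651 × (0.3835 + 0.1471) = 0.8760 mg/L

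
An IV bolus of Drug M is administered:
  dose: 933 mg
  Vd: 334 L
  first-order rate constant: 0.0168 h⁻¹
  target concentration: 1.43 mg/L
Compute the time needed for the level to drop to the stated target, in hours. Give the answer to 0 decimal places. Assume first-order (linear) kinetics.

C₀ = Dose / Vd = 933.0 / 334 = 2.793 mg/L
t = ln(C₀ / C) / k = ln(2.793 / 1.43) / 0.01680
  = ln(1.953) / 0.01680 = 0.6694 / 0.01680 = 39.85 h

40 h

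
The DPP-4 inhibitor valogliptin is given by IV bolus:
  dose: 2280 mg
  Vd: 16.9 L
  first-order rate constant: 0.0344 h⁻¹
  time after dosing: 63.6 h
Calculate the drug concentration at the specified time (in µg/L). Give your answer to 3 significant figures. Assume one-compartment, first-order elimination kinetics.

15100 µg/L

C₀ = Dose / Vd = 2280 / 16.9 = 134.9 mg/L
C = C₀ · e^(−k·t) = 134.9 × e^(−0.03440 × 63.6)
  = 134.9 × 0.1122 = 15.14 mg/L
Convert: 15.14 mg/L × 1000 = 15140 µg/L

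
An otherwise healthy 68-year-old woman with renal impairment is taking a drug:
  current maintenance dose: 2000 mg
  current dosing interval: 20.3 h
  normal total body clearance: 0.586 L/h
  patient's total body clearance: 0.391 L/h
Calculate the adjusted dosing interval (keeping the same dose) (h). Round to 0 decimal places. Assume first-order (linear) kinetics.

To keep the same average steady-state level, dosing rate must scale with clearance.
CL ratio = 0.391 / 0.586 = 0.6672
New interval (same dose) = 20.3 / 0.6672 = 30.43 h

30 h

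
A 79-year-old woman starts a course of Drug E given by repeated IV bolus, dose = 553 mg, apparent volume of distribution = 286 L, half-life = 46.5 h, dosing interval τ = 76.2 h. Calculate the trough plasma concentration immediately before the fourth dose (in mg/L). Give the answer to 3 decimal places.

C₀ per dose = Dose / Vd = 553 / 286 = 1.934 mg/L
k = ln2 / t½ = 0.693147 / 46.5 = 0.01491 h⁻¹
Fraction remaining after one interval: r = e^(−kτ) = e^(−0.01491 × 76.2) = 0.3211
Before dose 4, 3 doses have been given (aged 1τ, 2τ, 3τ).
C_trough = C₀ × (r + r² + … + r^3) = C₀ × r(1−r^3)/(1−r)
        = 1.934 × 0.3211 × (1 − 0.03311) / (1 − 0.3211) = 0.8844 mg/L

0.884 mg/L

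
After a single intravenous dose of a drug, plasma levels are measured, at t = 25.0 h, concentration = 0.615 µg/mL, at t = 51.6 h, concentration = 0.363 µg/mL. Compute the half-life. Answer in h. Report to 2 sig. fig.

k = ln(C₁/C₂) / (t₂ − t₁) = ln(0.615/0.363) / (51.6 − 25.0)
  = 0.5272 / 26.60 = 0.01982 h⁻¹
t½ = ln2 / k = 0.693147 / 0.01982 = 34.97 h

35 h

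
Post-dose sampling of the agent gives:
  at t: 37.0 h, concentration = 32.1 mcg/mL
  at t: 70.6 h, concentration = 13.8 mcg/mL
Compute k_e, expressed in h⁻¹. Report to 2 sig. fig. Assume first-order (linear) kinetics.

k = ln(C₁/C₂) / (t₂ − t₁) = ln(32.1/13.8) / (70.6 − 37.0)
  = 0.8442 / 33.60 = 0.02513 h⁻¹

0.025 h⁻¹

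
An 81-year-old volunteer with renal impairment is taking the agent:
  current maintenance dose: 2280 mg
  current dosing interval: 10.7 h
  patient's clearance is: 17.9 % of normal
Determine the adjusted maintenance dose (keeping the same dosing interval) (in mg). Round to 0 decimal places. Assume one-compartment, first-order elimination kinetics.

408 mg

To keep the same average steady-state level, dosing rate must scale with clearance.
CL ratio = 17.9 / 100 = 0.1790
New dose (same interval) = 2280 × 0.1790 = 408.1 mg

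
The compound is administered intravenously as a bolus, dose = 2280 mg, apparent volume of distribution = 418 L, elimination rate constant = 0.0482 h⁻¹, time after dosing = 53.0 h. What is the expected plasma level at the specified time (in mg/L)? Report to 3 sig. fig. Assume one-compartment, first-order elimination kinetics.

0.424 mg/L

C₀ = Dose / Vd = 2280 / 418 = 5.455 mg/L
C = C₀ · e^(−k·t) = 5.455 × e^(−0.04820 × 53.0)
  = 5.455 × 0.07772 = 0.4240 mg/L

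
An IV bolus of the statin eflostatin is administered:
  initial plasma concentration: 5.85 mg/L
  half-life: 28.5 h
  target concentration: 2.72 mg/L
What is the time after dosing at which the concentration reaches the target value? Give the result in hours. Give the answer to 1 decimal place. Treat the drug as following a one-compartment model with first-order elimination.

k = ln2 / t½ = 0.693147 / 28.5 = 0.02432 h⁻¹
t = ln(C₀ / C) / k = ln(5.850 / 2.72) / 0.02432
  = ln(2.151) / 0.02432 = 0.7659 / 0.02432 = 31.49 h

31.5 h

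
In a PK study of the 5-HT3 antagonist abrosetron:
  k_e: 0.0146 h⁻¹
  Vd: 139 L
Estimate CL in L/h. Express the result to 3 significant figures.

CL = k × Vd = 0.0146 × 139 = 2.029 L/h

2.03 L/h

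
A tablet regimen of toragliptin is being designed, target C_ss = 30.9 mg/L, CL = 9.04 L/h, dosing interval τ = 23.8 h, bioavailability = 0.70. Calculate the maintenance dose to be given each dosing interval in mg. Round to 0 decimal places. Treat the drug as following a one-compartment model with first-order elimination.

9497 mg

At steady state, F × (Dose/τ) = Css × CL.
Dose = Css × CL × τ / F = 30.9 × 9.040 × 23.8 / 0.70 = 9497 mg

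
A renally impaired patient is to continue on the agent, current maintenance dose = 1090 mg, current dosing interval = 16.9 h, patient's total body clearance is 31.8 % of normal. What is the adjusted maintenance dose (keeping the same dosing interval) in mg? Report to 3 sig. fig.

To keep the same average steady-state level, dosing rate must scale with clearance.
CL ratio = 31.8 / 100 = 0.3180
New dose (same interval) = 1090 × 0.3180 = 346.6 mg

347 mg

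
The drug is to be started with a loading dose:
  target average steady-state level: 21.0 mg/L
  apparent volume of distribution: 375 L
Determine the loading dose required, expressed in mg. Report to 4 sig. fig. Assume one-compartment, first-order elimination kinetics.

LD = Css × Vd = 21.0 × 375 = 7875 mg

7875 mg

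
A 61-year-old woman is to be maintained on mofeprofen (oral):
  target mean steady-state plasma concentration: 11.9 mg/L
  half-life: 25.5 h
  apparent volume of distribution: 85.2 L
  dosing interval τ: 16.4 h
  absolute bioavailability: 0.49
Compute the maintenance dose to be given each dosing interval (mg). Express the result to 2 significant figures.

920 mg

k = ln2 / t½ = 0.693147 / 25.5 = 0.02718 h⁻¹
CL = k × Vd = 0.02718 × 85.2 = 2.316 L/h
At steady state, F × (Dose/τ) = Css × CL.
Dose = Css × CL × τ / F = 11.9 × 2.316 × 16.4 / 0.49 = 922.4 mg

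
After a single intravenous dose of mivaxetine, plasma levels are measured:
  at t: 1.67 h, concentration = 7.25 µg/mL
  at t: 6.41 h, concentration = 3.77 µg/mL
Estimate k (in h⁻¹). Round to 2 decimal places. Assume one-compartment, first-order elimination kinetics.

k = ln(C₁/C₂) / (t₂ − t₁) = ln(7.25/3.77) / (6.41 − 1.67)
  = 0.6539 / 4.740 = 0.1380 h⁻¹

0.14 h⁻¹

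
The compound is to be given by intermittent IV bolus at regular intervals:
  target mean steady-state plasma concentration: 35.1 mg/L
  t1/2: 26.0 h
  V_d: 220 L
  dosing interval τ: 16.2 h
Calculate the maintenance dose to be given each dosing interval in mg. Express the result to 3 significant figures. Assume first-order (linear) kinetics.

k = ln2 / t½ = 0.693147 / 26.0 = 0.02666 h⁻¹
CL = k × Vd = 0.02666 × 220 = 5.865 L/h
At steady state, Dose/τ = Css × CL.
Dose = Css × CL × τ = 35.1 × 5.865 × 16.2 = 3335 mg

3340 mg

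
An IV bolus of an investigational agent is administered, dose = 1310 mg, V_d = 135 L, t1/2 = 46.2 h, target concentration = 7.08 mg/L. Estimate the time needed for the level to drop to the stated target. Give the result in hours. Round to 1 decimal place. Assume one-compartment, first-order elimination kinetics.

C₀ = Dose / Vd = 1310 / 135 = 9.704 mg/L
k = ln2 / t½ = 0.693147 / 46.2 = 0.01500 h⁻¹
t = ln(C₀ / C) / k = ln(9.704 / 7.08) / 0.01500
  = ln(1.371) / 0.01500 = 0.3155 / 0.01500 = 21.03 h

21.0 h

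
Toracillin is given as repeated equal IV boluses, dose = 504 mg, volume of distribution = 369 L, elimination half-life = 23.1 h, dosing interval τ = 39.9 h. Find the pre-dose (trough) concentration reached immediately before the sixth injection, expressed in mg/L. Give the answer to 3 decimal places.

0.590 mg/L

C₀ per dose = Dose / Vd = 504 / 369 = 1.366 mg/L
k = ln2 / t½ = 0.693147 / 23.1 = 0.03001 h⁻¹
Fraction remaining after one interval: r = e^(−kτ) = e^(−0.03001 × 39.9) = 0.3020
Before dose 6, 5 doses have been given (aged 1τ, 2τ, 3τ, 4τ, 5τ).
C_trough = C₀ × (r + r² + … + r^5) = C₀ × r(1−r^5)/(1−r)
        = 1.366 × 0.3020 × (1 − 0.002512) / (1 − 0.3020) = 0.5895 mg/L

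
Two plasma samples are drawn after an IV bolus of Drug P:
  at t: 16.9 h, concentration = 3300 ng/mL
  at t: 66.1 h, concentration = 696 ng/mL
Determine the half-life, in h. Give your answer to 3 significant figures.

21.9 h

k = ln(C₁/C₂) / (t₂ − t₁) = ln(3300/696) / (66.1 − 16.9)
  = 1.556 / 49.20 = 0.03163 h⁻¹
t½ = ln2 / k = 0.693147 / 0.03163 = 21.91 h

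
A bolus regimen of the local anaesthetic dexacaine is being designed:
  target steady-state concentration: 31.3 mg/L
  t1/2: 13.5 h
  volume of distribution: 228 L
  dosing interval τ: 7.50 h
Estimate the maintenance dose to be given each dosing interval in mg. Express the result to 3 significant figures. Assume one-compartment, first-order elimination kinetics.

k = ln2 / t½ = 0.693147 / 13.5 = 0.05134 h⁻¹
CL = k × Vd = 0.05134 × 228 = 11.71 L/h
At steady state, Dose/τ = Css × CL.
Dose = Css × CL × τ = 31.3 × 11.71 × 7.50 = 2749 mg

2750 mg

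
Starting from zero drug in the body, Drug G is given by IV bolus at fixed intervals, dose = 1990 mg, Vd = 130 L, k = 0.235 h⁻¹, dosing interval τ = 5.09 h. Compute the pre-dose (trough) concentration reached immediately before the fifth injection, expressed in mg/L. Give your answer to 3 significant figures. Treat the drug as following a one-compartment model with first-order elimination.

6.58 mg/L

C₀ per dose = Dose / Vd = 1990 / 130 = 15.31 mg/L
Fraction remaining after one interval: r = e^(−kτ) = e^(−0.2350 × 5.09) = 0.3024
Before dose 5, 4 doses have been given (aged 1τ, 2τ, 3τ, 4τ).
C_trough = C₀ × (r + r² + … + r^4) = C₀ × r(1−r^4)/(1−r)
        = 15.31 × 0.3024 × (1 − 0.008362) / (1 − 0.3024) = 6.581 mg/L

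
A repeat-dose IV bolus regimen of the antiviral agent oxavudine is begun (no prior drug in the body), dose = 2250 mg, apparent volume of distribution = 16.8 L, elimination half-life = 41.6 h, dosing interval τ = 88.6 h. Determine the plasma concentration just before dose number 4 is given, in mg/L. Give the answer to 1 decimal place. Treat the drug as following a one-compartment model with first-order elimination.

C₀ per dose = Dose / Vd = 2250 / 16.8 = 133.9 mg/L
k = ln2 / t½ = 0.693147 / 41.6 = 0.01666 h⁻¹
Fraction remaining after one interval: r = e^(−kτ) = e^(−0.01666 × 88.6) = 0.2285
Before dose 4, 3 doses have been given (aged 1τ, 2τ, 3τ).
C_trough = C₀ × (r + r² + … + r^3) = C₀ × r(1−r^3)/(1−r)
        = 133.9 × 0.2285 × (1 − 0.01193) / (1 − 0.2285) = 39.18 mg/L

39.2 mg/L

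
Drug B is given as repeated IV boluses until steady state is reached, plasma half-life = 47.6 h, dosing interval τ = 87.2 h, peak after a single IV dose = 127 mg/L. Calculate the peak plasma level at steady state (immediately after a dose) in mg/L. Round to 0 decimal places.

177 mg/L

k = ln2 / t½ = 0.693147 / 47.6 = 0.01456 h⁻¹
e^(−kτ) = e^(−0.01456 × 87.2) = 0.2809
Accumulation ratio R = 1 / (1 − e^(−kτ)) = 1 / (1 − 0.2809) = 1.391
Steady-state peak = C₀ × R = 127 × 1.391 = 176.7 mg/L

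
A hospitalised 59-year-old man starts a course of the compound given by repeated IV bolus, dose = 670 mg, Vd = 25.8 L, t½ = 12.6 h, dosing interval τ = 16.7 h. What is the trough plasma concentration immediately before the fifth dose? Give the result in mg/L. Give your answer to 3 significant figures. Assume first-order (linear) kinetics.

C₀ per dose = Dose / Vd = 670 / 25.8 = 25.97 mg/L
k = ln2 / t½ = 0.693147 / 12.6 = 0.05501 h⁻¹
Fraction remaining after one interval: r = e^(−kτ) = e^(−0.05501 × 16.7) = 0.3991
Before dose 5, 4 doses have been given (aged 1τ, 2τ, 3τ, 4τ).
C_trough = C₀ × (r + r² + … + r^4) = C₀ × r(1−r^4)/(1−r)
        = 25.97 × 0.3991 × (1 − 0.02537) / (1 − 0.3991) = 16.81 mg/L

16.8 mg/L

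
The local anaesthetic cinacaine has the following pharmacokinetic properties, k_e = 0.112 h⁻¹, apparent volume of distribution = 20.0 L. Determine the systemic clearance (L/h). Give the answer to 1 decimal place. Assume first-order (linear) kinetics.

2.2 L/h

CL = k × Vd = 0.112 × 20.0 = 2.240 L/h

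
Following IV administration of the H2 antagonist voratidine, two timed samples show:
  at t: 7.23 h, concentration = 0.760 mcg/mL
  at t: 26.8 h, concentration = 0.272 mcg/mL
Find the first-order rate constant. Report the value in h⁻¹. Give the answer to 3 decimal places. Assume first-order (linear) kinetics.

0.053 h⁻¹

k = ln(C₁/C₂) / (t₂ − t₁) = ln(0.760/0.272) / (26.8 − 7.23)
  = 1.028 / 19.57 = 0.05253 h⁻¹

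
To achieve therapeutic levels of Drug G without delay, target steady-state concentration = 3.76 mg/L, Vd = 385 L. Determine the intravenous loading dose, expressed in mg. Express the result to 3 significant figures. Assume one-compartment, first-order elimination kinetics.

LD = Css × Vd = 3.76 × 385 = 1448 mg

1450 mg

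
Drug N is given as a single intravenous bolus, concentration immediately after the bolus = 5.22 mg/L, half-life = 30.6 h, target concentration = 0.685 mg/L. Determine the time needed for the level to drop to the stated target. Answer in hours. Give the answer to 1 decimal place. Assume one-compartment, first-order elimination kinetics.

k = ln2 / t½ = 0.693147 / 30.6 = 0.02265 h⁻¹
t = ln(C₀ / C) / k = ln(5.220 / 0.685) / 0.02265
  = ln(7.620) / 0.02265 = 2.031 / 0.02265 = 89.67 h

89.7 h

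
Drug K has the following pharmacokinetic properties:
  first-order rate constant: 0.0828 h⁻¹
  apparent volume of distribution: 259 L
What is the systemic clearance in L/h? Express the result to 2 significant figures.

CL = k × Vd = 0.0828 × 259 = 21.45 L/h

21 L/h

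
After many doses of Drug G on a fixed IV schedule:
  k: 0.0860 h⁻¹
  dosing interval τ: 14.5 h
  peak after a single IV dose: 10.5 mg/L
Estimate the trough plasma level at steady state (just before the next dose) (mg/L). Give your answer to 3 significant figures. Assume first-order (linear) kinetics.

e^(−kτ) = e^(−0.08600 × 14.5) = 0.2874
Accumulation ratio R = 1 / (1 − e^(−kτ)) = 1 / (1 − 0.2874) = 1.403
Steady-state trough = C₀ × R × e^(−kτ) = 10.5 × 1.403 × 0.2874 = 4.234 mg/L

4.23 mg/L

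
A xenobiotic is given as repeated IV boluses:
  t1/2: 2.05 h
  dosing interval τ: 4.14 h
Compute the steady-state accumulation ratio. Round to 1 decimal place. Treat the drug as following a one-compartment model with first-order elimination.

1.3

k = ln2 / t½ = 0.693147 / 2.05 = 0.3381 h⁻¹
e^(−kτ) = e^(−0.3381 × 4.14) = 0.2467
Accumulation ratio R = 1 / (1 − e^(−kτ)) = 1 / (1 − 0.2467) = 1.327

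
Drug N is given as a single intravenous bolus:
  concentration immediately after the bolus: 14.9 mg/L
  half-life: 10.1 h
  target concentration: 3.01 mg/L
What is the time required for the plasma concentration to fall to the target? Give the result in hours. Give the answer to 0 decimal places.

k = ln2 / t½ = 0.693147 / 10.1 = 0.06863 h⁻¹
t = ln(C₀ / C) / k = ln(14.90 / 3.01) / 0.06863
  = ln(4.950) / 0.06863 = 1.599 / 0.06863 = 23.30 h

23 h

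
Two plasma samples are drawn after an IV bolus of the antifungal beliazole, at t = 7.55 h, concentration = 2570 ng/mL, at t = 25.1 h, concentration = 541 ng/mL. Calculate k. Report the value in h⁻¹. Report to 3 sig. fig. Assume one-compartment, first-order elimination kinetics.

0.0888 h⁻¹

k = ln(C₁/C₂) / (t₂ − t₁) = ln(2570/541) / (25.1 − 7.55)
  = 1.558 / 17.55 = 0.08877 h⁻¹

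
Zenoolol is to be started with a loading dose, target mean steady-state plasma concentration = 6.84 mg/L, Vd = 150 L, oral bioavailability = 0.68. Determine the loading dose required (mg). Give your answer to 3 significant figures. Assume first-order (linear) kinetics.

1510 mg

LD = Css × Vd / F = 6.84 × 150 / 0.68 = 1509 mg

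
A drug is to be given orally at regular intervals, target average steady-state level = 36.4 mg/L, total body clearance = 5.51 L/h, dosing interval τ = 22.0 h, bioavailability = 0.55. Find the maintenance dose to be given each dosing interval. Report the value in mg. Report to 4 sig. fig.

At steady state, F × (Dose/τ) = Css × CL.
Dose = Css × CL × τ / F = 36.4 × 5.510 × 22.0 / 0.55 = 8023 mg

8023 mg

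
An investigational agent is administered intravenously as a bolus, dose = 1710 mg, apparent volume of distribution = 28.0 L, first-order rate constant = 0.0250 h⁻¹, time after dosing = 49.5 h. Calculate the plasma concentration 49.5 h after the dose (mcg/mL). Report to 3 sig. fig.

C₀ = Dose / Vd = 1710 / 28.0 = 61.07 mg/L
C = C₀ · e^(−k·t) = 61.07 × e^(−0.02500 × 49.5)
  = 61.07 × 0.2901 = 17.72 mg/L
(17.72 mg/L = 17.72 mcg/mL)

17.7 mcg/mL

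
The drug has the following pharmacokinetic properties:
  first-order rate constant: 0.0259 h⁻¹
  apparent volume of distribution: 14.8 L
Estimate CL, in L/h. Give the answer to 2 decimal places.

0.38 L/h

CL = k × Vd = 0.0259 × 14.8 = 0.3833 L/h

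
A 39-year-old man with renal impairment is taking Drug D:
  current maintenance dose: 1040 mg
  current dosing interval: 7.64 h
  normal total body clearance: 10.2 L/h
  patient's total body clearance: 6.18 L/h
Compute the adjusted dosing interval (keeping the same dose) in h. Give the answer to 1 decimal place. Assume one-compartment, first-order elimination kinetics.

To keep the same average steady-state level, dosing rate must scale with clearance.
CL ratio = 6.18 / 10.2 = 0.6059
New interval (same dose) = 7.64 / 0.6059 = 12.61 h

12.6 h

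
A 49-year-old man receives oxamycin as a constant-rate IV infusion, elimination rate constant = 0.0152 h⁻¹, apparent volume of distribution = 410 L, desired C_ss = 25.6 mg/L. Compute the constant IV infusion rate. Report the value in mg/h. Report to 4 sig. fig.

CL = k × Vd = 0.01520 × 410 = 6.232 L/h
At steady state, infusion rate R₀ = Css × CL = 25.6 × 6.232 = 159.5 mg/h

159.5 mg/h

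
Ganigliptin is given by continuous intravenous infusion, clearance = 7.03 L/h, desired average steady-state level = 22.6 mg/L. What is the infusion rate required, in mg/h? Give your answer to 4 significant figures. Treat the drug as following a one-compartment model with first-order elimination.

158.9 mg/h

At steady state, infusion rate R₀ = Css × CL = 22.6 × 7.030 = 158.9 mg/h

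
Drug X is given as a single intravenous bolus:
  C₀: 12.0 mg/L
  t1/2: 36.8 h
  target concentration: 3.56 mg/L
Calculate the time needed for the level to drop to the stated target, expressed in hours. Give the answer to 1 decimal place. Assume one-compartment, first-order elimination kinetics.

64.5 h

k = ln2 / t½ = 0.693147 / 36.8 = 0.01884 h⁻¹
t = ln(C₀ / C) / k = ln(12.00 / 3.56) / 0.01884
  = ln(3.371) / 0.01884 = 1.215 / 0.01884 = 64.49 h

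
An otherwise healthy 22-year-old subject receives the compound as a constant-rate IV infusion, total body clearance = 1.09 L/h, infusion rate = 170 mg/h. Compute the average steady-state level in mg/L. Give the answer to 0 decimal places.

156 mg/L

At steady state Css = R₀ / CL = 170 / 1.090 = 156.0 mg/L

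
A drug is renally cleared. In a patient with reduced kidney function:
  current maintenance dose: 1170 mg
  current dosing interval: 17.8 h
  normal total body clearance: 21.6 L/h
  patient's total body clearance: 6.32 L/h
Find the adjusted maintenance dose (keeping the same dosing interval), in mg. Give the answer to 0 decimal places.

To keep the same average steady-state level, dosing rate must scale with clearance.
CL ratio = 6.32 / 21.6 = 0.2926
New dose (same interval) = 1170 × 0.2926 = 342.3 mg

342 mg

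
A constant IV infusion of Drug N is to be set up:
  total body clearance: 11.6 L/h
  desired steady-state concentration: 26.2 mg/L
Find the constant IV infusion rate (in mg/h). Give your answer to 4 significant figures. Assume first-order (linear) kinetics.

At steady state, infusion rate R₀ = Css × CL = 26.2 × 11.60 = 303.9 mg/h

303.9 mg/h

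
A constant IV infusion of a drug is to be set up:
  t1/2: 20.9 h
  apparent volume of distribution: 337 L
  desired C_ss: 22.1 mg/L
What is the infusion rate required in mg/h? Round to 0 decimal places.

247 mg/h

k = ln2 / t½ = 0.693147 / 20.9 = 0.03316 h⁻¹
CL = k × Vd = 0.03316 × 337 = 11.17 L/h
At steady state, infusion rate R₀ = Css × CL = 22.1 × 11.17 = 246.9 mg/h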